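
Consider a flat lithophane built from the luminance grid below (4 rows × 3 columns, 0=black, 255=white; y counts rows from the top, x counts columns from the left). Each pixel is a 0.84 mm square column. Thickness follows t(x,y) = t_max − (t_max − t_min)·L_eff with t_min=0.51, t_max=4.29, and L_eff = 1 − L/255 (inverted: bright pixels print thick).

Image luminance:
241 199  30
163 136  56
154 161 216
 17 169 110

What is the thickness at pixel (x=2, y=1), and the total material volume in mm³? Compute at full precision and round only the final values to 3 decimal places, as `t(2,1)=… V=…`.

span = t_max - t_min = 4.29 - 0.51 = 3.780
L(2,1) = 56, L_eff = 1 - 56/255 = 0.780392 (inverted)
t(2,1) = 4.29 - 3.780·0.780392 = 1.340
Σt over all 4·3 pixels = 65043/2125 ≈ 30.6084706
V = pitch²·Σt = 0.84²·65043/2125 = 21.597

t(2,1)=1.340 V=21.597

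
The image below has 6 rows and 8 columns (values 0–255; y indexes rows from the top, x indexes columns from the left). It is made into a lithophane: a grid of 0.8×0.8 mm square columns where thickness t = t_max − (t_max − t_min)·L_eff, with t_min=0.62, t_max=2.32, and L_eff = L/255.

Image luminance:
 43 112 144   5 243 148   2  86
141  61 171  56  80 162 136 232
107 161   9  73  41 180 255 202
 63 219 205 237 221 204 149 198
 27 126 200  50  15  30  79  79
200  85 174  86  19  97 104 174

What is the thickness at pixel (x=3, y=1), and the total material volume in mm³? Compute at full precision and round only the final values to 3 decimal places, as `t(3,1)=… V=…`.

t(3,1)=1.947 V=46.135

span = t_max - t_min = 2.32 - 0.62 = 1.700
L(3,1) = 56, L_eff = 56/255 = 0.219608
t(3,1) = 2.32 - 1.700·0.219608 = 1.947
Σt over all 6·8 pixels = 10813/150 ≈ 72.0866667
V = pitch²·Σt = 0.8²·10813/150 = 46.135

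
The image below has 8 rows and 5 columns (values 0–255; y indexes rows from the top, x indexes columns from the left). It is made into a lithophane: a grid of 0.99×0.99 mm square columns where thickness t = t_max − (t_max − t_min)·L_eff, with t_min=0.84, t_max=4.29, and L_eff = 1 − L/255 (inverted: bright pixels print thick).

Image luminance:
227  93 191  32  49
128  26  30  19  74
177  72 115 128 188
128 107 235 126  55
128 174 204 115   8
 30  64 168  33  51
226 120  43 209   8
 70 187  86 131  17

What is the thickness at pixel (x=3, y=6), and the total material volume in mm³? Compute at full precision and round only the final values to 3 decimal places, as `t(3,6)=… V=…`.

span = t_max - t_min = 4.29 - 0.84 = 3.450
L(3,6) = 209, L_eff = 1 - 209/255 = 0.180392 (inverted)
t(3,6) = 4.29 - 3.450·0.180392 = 3.668
Σt over all 8·5 pixels = 38844/425 ≈ 91.3976471
V = pitch²·Σt = 0.99²·38844/425 = 89.579

t(3,6)=3.668 V=89.579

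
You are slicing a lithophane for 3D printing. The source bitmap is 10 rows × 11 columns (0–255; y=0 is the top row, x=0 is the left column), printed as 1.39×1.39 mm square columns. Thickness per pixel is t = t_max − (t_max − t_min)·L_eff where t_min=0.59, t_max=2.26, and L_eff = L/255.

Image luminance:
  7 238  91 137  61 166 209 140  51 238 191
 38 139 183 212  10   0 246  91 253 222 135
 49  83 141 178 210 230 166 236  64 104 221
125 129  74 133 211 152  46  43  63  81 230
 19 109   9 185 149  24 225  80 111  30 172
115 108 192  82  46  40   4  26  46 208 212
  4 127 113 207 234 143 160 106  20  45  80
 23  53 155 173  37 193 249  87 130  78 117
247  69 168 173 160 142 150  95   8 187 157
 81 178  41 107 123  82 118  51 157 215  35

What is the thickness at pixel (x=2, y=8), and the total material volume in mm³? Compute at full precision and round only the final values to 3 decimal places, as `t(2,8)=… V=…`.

span = t_max - t_min = 2.26 - 0.59 = 1.670
L(2,8) = 168, L_eff = 168/255 = 0.658824
t(2,8) = 2.26 - 1.670·0.658824 = 1.160
Σt over all 10·11 pixels = 1361767/8500 ≈ 160.2078824
V = pitch²·Σt = 1.39²·1361767/8500 = 309.538

t(2,8)=1.160 V=309.538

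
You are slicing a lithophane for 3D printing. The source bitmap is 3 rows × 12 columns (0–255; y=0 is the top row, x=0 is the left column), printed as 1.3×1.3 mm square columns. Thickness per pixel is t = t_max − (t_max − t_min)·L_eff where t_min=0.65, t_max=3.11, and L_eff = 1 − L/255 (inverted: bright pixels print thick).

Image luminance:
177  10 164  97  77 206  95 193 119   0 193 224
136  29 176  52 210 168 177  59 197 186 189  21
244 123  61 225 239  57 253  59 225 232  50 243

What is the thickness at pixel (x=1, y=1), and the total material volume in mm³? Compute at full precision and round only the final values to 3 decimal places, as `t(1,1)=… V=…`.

span = t_max - t_min = 3.11 - 0.65 = 2.460
L(1,1) = 29, L_eff = 1 - 29/255 = 0.886275 (inverted)
t(1,1) = 3.11 - 2.460·0.886275 = 0.930
Σt over all 3·12 pixels = 155628/2125 ≈ 73.2367059
V = pitch²·Σt = 1.3²·155628/2125 = 123.770

t(1,1)=0.930 V=123.770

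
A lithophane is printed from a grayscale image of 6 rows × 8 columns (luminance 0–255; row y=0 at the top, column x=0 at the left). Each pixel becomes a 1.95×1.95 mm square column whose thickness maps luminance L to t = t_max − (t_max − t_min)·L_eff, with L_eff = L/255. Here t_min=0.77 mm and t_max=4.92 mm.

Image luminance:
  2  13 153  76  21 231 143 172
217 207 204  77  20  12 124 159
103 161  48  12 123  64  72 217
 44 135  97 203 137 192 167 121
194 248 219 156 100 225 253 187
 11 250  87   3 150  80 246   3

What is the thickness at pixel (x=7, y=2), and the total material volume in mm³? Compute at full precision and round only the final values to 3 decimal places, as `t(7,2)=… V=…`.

span = t_max - t_min = 4.92 - 0.77 = 4.150
L(7,2) = 217, L_eff = 217/255 = 0.850980
t(7,2) = 4.92 - 4.150·0.850980 = 1.388
Σt over all 6·8 pixels = 694879/5100 ≈ 136.2507843
V = pitch²·Σt = 1.95²·694879/5100 = 518.094

t(7,2)=1.388 V=518.094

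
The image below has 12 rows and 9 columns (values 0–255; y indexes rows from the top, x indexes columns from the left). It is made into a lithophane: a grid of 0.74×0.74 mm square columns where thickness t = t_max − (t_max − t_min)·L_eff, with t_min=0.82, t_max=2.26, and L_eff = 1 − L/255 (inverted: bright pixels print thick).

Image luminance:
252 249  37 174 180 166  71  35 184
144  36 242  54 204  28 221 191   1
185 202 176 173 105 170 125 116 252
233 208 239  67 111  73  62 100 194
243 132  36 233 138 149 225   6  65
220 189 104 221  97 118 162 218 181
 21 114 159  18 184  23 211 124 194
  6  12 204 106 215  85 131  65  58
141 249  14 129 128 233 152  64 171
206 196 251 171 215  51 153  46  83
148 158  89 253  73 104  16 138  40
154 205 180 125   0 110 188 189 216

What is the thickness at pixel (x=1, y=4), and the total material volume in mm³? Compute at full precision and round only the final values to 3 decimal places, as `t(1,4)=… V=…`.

span = t_max - t_min = 2.26 - 0.82 = 1.440
L(1,4) = 132, L_eff = 1 - 132/255 = 0.482353 (inverted)
t(1,4) = 2.26 - 1.440·0.482353 = 1.565
Σt over all 12·9 pixels = 367782/2125 ≈ 173.0738824
V = pitch²·Σt = 0.74²·367782/2125 = 94.775

t(1,4)=1.565 V=94.775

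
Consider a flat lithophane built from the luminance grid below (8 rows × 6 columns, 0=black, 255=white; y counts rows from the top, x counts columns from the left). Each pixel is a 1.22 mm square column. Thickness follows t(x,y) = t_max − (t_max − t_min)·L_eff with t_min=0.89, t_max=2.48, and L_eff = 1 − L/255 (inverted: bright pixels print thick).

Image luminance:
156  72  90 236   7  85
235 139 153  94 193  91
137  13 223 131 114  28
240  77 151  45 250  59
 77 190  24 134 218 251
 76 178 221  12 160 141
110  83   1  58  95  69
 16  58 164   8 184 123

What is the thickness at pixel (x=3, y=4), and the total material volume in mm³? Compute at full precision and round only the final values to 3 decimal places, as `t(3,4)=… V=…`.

span = t_max - t_min = 2.48 - 0.89 = 1.590
L(3,4) = 134, L_eff = 1 - 134/255 = 0.474510 (inverted)
t(3,4) = 2.48 - 1.590·0.474510 = 1.726
Σt over all 8·6 pixels = 66363/850 ≈ 78.0741176
V = pitch²·Σt = 1.22²·66363/850 = 116.206

t(3,4)=1.726 V=116.206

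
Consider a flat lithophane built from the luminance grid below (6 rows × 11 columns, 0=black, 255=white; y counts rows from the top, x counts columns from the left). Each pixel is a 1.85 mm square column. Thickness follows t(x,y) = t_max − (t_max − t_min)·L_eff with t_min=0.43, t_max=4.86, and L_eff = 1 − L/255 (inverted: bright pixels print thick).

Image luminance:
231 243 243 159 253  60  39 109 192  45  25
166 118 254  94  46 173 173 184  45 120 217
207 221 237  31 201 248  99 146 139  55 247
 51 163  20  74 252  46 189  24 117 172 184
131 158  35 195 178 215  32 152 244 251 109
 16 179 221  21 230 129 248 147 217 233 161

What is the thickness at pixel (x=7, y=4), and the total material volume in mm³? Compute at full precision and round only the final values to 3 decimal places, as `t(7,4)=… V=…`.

t(7,4)=3.071 V=680.647

span = t_max - t_min = 4.86 - 0.43 = 4.430
L(7,4) = 152, L_eff = 1 - 152/255 = 0.403922 (inverted)
t(7,4) = 4.86 - 4.430·0.403922 = 3.071
Σt over all 6·11 pixels = 1267823/6375 ≈ 198.8741961
V = pitch²·Σt = 1.85²·1267823/6375 = 680.647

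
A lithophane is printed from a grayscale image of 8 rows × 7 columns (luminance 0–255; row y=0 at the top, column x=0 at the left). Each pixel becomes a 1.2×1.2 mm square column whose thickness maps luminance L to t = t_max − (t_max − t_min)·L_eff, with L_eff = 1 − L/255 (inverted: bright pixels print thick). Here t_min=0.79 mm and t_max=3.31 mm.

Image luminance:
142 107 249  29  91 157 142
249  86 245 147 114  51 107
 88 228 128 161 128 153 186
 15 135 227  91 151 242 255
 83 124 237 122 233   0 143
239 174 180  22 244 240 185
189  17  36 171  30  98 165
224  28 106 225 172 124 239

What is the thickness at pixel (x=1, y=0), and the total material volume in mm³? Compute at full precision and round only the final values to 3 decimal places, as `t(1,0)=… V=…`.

t(1,0)=1.847 V=179.742

span = t_max - t_min = 3.31 - 0.79 = 2.520
L(1,0) = 107, L_eff = 1 - 107/255 = 0.580392 (inverted)
t(1,0) = 3.31 - 2.520·0.580392 = 1.847
Σt over all 8·7 pixels = 265244/2125 ≈ 124.8207059
V = pitch²·Σt = 1.2²·265244/2125 = 179.742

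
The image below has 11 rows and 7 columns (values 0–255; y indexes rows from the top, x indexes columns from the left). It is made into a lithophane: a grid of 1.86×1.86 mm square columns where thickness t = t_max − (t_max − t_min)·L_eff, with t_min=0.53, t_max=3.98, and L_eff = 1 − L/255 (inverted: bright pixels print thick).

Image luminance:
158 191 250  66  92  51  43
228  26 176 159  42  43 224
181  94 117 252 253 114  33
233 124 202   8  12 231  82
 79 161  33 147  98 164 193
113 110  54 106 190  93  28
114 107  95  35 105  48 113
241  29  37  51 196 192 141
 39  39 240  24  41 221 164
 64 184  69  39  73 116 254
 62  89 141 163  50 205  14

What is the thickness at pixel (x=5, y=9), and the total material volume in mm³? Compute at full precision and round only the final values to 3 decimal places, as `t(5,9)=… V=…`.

t(5,9)=2.099 V=564.737

span = t_max - t_min = 3.98 - 0.53 = 3.450
L(5,9) = 116, L_eff = 1 - 116/255 = 0.545098 (inverted)
t(5,9) = 3.98 - 3.450·0.545098 = 2.099
Σt over all 11·7 pixels = 69376/425 ≈ 163.2376471
V = pitch²·Σt = 1.86²·69376/425 = 564.737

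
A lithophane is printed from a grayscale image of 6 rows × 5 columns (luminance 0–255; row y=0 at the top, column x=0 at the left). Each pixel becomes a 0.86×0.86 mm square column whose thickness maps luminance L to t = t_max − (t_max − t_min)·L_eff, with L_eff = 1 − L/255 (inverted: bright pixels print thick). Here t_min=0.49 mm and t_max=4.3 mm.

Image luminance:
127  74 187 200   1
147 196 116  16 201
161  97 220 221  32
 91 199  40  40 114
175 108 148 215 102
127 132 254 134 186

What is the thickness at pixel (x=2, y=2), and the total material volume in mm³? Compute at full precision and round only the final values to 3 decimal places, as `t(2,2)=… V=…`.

t(2,2)=3.777 V=55.748

span = t_max - t_min = 4.3 - 0.49 = 3.810
L(2,2) = 220, L_eff = 1 - 220/255 = 0.137255 (inverted)
t(2,2) = 4.3 - 3.810·0.137255 = 3.777
Σt over all 6·5 pixels = 640697/8500 ≈ 75.3761176
V = pitch²·Σt = 0.86²·640697/8500 = 55.748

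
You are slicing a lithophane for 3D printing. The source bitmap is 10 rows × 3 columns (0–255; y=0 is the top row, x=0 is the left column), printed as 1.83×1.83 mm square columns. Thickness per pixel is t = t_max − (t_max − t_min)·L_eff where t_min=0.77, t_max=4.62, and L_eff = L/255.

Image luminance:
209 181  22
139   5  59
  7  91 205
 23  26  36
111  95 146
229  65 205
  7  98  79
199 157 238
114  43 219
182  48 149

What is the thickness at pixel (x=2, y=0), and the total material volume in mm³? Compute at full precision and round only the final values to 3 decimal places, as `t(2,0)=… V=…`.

span = t_max - t_min = 4.62 - 0.77 = 3.850
L(2,0) = 22, L_eff = 22/255 = 0.086275
t(2,0) = 4.62 - 3.850·0.086275 = 4.288
Σt over all 10·3 pixels = 148687/1700 ≈ 87.4629412
V = pitch²·Σt = 1.83²·148687/1700 = 292.905

t(2,0)=4.288 V=292.905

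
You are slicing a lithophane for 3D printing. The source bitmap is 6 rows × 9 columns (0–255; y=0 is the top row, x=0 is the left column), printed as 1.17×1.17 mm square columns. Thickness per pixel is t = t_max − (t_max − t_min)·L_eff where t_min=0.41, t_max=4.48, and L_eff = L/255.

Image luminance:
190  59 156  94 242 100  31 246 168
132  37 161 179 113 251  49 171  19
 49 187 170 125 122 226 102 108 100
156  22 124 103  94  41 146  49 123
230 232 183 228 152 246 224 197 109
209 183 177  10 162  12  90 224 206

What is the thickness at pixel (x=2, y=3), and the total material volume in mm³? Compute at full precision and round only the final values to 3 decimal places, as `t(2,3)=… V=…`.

t(2,3)=2.501 V=166.884

span = t_max - t_min = 4.48 - 0.41 = 4.070
L(2,3) = 124, L_eff = 124/255 = 0.486275
t(2,3) = 4.48 - 4.070·0.486275 = 2.501
Σt over all 6·9 pixels = 3108727/25500 ≈ 121.9108627
V = pitch²·Σt = 1.17²·3108727/25500 = 166.884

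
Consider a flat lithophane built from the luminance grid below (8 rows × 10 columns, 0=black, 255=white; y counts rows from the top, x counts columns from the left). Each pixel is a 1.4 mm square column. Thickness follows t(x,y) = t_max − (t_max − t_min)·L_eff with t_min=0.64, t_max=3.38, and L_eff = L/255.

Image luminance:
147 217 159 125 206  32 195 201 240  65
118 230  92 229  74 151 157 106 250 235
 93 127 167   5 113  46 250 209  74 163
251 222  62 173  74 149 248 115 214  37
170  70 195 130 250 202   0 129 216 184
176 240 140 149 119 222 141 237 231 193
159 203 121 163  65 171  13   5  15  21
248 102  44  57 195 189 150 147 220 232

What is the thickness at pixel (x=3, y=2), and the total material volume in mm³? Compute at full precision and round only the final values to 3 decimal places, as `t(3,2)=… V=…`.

t(3,2)=3.326 V=278.628

span = t_max - t_min = 3.38 - 0.64 = 2.740
L(3,2) = 5, L_eff = 5/255 = 0.019608
t(3,2) = 3.38 - 2.740·0.019608 = 3.326
Σt over all 8·10 pixels = 362501/2550 ≈ 142.1572549
V = pitch²·Σt = 1.4²·362501/2550 = 278.628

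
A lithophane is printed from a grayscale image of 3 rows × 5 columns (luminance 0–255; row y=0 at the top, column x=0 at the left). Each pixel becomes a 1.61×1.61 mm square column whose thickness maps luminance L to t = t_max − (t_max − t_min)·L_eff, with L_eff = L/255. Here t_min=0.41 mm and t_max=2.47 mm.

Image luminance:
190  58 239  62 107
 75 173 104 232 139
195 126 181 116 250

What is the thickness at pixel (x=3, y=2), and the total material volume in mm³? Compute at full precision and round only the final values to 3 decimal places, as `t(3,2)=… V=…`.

t(3,2)=1.533 V=48.985

span = t_max - t_min = 2.47 - 0.41 = 2.060
L(3,2) = 116, L_eff = 116/255 = 0.454902
t(3,2) = 2.47 - 2.060·0.454902 = 1.533
Σt over all 3·5 pixels = 160631/8500 ≈ 18.8977647
V = pitch²·Σt = 1.61²·160631/8500 = 48.985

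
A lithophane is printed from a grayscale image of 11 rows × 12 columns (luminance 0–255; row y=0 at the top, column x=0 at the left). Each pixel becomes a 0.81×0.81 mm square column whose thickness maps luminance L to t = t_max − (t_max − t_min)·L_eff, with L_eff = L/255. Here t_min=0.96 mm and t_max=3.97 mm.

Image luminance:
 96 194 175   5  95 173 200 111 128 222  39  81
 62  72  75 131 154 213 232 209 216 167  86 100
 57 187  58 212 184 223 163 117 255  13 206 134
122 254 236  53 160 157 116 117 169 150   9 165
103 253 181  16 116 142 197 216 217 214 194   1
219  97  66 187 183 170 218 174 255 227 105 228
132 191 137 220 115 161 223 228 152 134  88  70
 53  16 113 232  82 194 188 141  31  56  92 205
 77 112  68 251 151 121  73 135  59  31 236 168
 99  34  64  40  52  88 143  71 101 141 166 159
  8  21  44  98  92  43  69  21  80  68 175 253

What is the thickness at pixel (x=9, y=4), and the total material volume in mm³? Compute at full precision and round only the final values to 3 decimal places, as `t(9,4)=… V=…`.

span = t_max - t_min = 3.97 - 0.96 = 3.010
L(9,4) = 214, L_eff = 214/255 = 0.839216
t(9,4) = 3.97 - 3.010·0.839216 = 1.444
Σt over all 11·12 pixels = 1344337/4250 ≈ 316.3145882
V = pitch²·Σt = 0.81²·1344337/4250 = 207.534

t(9,4)=1.444 V=207.534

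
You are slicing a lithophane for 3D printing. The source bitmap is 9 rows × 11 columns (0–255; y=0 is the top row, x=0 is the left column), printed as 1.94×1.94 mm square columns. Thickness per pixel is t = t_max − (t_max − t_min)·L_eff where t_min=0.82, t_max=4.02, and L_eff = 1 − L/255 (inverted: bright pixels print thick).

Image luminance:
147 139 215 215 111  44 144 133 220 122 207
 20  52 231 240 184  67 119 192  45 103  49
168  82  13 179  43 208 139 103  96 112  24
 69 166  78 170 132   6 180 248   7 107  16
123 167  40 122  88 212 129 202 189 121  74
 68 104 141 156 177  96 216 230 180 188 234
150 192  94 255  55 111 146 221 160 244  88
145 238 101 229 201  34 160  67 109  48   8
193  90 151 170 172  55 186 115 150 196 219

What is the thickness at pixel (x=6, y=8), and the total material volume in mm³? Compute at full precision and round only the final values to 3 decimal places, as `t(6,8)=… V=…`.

span = t_max - t_min = 4.02 - 0.82 = 3.200
L(6,8) = 186, L_eff = 1 - 186/255 = 0.270588 (inverted)
t(6,8) = 4.02 - 3.200·0.270588 = 3.154
Σt over all 9·11 pixels = 634369/2550 ≈ 248.7721569
V = pitch²·Σt = 1.94²·634369/2550 = 936.279

t(6,8)=3.154 V=936.279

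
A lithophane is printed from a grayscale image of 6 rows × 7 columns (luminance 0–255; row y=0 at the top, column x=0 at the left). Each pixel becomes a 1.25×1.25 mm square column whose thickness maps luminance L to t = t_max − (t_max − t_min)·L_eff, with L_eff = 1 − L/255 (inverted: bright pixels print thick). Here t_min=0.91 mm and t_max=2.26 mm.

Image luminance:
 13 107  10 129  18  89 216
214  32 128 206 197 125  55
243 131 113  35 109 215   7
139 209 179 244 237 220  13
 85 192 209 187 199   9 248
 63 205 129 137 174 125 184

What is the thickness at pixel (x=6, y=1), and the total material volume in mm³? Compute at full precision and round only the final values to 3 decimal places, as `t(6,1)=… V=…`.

span = t_max - t_min = 2.26 - 0.91 = 1.350
L(6,1) = 55, L_eff = 1 - 55/255 = 0.784314 (inverted)
t(6,1) = 2.26 - 1.350·0.784314 = 1.201
Σt over all 6·7 pixels = 23397/340 ≈ 68.8147059
V = pitch²·Σt = 1.25²·23397/340 = 107.523

t(6,1)=1.201 V=107.523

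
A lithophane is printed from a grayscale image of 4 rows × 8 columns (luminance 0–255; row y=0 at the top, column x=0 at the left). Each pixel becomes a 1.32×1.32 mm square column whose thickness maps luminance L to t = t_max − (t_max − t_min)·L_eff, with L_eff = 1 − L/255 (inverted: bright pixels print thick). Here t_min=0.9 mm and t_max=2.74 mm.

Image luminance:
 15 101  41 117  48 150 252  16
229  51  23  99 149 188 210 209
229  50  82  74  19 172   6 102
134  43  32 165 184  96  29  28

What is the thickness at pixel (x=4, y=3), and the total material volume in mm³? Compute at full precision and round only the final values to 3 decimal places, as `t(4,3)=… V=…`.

span = t_max - t_min = 2.74 - 0.9 = 1.840
L(4,3) = 184, L_eff = 1 - 184/255 = 0.278431 (inverted)
t(4,3) = 2.74 - 1.840·0.278431 = 2.228
Σt over all 4·8 pixels = 337378/6375 ≈ 52.9220392
V = pitch²·Σt = 1.32²·337378/6375 = 92.211

t(4,3)=2.228 V=92.211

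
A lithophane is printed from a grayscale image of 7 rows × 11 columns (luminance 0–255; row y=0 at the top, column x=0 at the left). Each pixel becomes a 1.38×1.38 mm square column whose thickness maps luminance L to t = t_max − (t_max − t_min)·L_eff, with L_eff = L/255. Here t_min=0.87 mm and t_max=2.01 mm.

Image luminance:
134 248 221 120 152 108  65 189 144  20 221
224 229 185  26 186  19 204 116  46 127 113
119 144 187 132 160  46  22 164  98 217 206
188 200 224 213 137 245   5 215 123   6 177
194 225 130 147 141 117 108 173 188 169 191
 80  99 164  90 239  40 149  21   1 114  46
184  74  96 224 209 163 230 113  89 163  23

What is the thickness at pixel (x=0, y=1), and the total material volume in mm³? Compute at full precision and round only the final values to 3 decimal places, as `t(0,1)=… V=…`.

span = t_max - t_min = 2.01 - 0.87 = 1.140
L(0,1) = 224, L_eff = 224/255 = 0.878431
t(0,1) = 2.01 - 1.140·0.878431 = 1.009
Σt over all 7·11 pixels = 908223/8500 ≈ 106.8497647
V = pitch²·Σt = 1.38²·908223/8500 = 203.485

t(0,1)=1.009 V=203.485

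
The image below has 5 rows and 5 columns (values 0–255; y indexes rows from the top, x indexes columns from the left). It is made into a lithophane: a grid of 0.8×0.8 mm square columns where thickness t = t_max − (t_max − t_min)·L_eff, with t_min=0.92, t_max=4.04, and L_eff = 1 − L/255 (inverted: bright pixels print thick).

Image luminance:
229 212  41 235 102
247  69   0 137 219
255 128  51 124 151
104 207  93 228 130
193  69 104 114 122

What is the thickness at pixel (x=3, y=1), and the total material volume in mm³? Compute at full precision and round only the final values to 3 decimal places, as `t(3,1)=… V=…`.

t(3,1)=2.596 V=42.628

span = t_max - t_min = 4.04 - 0.92 = 3.120
L(3,1) = 137, L_eff = 1 - 137/255 = 0.462745 (inverted)
t(3,1) = 4.04 - 3.120·0.462745 = 2.596
Σt over all 5·5 pixels = 141539/2125 ≈ 66.6065882
V = pitch²·Σt = 0.8²·141539/2125 = 42.628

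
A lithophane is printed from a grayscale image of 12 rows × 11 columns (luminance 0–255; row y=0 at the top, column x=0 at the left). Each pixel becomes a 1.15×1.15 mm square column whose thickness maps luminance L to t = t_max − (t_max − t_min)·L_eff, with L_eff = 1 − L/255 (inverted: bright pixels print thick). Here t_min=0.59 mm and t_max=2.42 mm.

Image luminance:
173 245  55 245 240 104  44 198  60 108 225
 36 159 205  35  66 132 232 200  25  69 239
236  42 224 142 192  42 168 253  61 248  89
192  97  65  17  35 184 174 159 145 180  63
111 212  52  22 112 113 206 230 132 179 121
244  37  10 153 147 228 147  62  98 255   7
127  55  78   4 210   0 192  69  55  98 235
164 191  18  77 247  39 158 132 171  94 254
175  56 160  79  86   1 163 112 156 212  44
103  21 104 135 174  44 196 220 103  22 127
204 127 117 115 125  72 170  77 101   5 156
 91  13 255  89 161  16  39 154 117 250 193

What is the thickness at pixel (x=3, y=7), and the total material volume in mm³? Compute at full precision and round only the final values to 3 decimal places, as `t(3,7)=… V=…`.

span = t_max - t_min = 2.42 - 0.59 = 1.830
L(3,7) = 77, L_eff = 1 - 77/255 = 0.698039 (inverted)
t(3,7) = 2.42 - 1.830·0.698039 = 1.143
Σt over all 12·11 pixels = 1686109/8500 ≈ 198.3657647
V = pitch²·Σt = 1.15²·1686109/8500 = 262.339

t(3,7)=1.143 V=262.339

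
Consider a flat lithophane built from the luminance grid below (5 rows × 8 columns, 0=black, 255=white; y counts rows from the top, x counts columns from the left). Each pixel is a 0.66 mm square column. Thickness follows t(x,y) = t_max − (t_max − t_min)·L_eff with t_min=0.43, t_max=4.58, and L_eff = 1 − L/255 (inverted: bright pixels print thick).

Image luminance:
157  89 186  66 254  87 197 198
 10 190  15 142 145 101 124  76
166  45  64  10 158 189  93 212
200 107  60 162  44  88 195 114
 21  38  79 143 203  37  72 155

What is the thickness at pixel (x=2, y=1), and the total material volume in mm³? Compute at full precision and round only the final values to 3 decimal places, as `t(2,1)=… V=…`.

span = t_max - t_min = 4.58 - 0.43 = 4.150
L(2,1) = 15, L_eff = 1 - 15/255 = 0.941176 (inverted)
t(2,1) = 4.58 - 4.150·0.941176 = 0.674
Σt over all 5·8 pixels = 93.56
V = pitch²·Σt = 0.66²·93.56 = 40.755

t(2,1)=0.674 V=40.755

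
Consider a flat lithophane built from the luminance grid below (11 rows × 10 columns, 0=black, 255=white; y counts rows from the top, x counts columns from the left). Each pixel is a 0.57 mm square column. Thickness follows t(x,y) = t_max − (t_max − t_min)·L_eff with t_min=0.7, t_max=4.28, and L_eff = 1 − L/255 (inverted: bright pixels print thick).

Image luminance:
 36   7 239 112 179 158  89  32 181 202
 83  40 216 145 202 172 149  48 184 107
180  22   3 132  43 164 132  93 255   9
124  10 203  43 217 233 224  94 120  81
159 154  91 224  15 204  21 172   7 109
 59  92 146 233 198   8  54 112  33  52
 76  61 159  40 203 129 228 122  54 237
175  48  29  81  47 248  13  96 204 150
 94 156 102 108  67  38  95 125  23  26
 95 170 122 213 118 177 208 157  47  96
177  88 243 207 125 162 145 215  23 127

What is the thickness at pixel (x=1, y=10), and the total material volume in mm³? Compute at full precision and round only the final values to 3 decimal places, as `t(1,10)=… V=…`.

span = t_max - t_min = 4.28 - 0.7 = 3.580
L(1,10) = 88, L_eff = 1 - 88/255 = 0.654902 (inverted)
t(1,10) = 4.28 - 3.580·0.654902 = 1.935
Σt over all 11·10 pixels = 670879/2550 ≈ 263.0898039
V = pitch²·Σt = 0.57²·670879/2550 = 85.478

t(1,10)=1.935 V=85.478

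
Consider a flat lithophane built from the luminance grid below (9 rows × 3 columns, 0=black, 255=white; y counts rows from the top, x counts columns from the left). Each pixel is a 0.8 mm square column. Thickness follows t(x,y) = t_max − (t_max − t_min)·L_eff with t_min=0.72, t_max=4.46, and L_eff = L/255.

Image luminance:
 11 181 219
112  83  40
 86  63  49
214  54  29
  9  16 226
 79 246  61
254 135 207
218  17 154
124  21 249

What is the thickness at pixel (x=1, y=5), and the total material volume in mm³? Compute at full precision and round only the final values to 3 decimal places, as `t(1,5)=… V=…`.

t(1,5)=0.852 V=47.435

span = t_max - t_min = 4.46 - 0.72 = 3.740
L(1,5) = 246, L_eff = 246/255 = 0.964706
t(1,5) = 4.46 - 3.740·0.964706 = 0.852
Σt over all 9·3 pixels = 27794/375 ≈ 74.1173333
V = pitch²·Σt = 0.8²·27794/375 = 47.435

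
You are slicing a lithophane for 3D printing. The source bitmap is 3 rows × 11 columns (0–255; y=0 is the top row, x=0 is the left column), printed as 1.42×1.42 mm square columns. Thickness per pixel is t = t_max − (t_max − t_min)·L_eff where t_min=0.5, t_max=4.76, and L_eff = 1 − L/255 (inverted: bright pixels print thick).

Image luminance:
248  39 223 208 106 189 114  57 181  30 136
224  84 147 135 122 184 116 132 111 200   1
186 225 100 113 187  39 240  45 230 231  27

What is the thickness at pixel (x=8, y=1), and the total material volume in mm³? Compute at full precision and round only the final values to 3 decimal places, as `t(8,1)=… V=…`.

t(8,1)=2.354 V=188.562

span = t_max - t_min = 4.76 - 0.5 = 4.260
L(8,1) = 111, L_eff = 1 - 111/255 = 0.564706 (inverted)
t(8,1) = 4.76 - 4.260·0.564706 = 2.354
Σt over all 3·11 pixels = 79487/850 ≈ 93.5141176
V = pitch²·Σt = 1.42²·79487/850 = 188.562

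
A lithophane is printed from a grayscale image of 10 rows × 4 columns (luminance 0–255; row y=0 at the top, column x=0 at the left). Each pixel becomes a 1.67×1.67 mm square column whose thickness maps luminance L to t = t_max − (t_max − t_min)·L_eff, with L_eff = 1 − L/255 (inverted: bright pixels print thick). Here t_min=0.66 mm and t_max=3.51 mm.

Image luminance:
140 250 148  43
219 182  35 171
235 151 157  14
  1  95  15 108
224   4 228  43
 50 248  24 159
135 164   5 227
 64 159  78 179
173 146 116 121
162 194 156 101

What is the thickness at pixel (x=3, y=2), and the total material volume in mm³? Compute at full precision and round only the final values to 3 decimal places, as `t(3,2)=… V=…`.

span = t_max - t_min = 3.51 - 0.66 = 2.850
L(3,2) = 14, L_eff = 1 - 14/255 = 0.945098 (inverted)
t(3,2) = 3.51 - 2.850·0.945098 = 0.816
Σt over all 10·4 pixels = 35559/425 ≈ 83.6682353
V = pitch²·Σt = 1.67²·35559/425 = 233.342

t(3,2)=0.816 V=233.342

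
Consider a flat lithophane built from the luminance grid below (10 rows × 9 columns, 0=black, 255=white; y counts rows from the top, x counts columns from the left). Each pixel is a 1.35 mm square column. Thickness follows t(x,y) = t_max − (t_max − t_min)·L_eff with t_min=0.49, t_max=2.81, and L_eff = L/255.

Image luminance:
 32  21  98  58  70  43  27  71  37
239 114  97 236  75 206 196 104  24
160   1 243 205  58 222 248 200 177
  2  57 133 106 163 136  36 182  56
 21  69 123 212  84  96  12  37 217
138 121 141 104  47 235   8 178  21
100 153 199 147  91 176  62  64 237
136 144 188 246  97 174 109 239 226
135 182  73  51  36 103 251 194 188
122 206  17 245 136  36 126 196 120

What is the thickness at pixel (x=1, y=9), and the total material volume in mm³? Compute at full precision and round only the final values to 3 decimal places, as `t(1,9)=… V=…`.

t(1,9)=0.936 V=275.168

span = t_max - t_min = 2.81 - 0.49 = 2.320
L(1,9) = 206, L_eff = 206/255 = 0.807843
t(1,9) = 2.81 - 2.320·0.807843 = 0.936
Σt over all 10·9 pixels = 641681/4250 ≈ 150.9837647
V = pitch²·Σt = 1.35²·641681/4250 = 275.168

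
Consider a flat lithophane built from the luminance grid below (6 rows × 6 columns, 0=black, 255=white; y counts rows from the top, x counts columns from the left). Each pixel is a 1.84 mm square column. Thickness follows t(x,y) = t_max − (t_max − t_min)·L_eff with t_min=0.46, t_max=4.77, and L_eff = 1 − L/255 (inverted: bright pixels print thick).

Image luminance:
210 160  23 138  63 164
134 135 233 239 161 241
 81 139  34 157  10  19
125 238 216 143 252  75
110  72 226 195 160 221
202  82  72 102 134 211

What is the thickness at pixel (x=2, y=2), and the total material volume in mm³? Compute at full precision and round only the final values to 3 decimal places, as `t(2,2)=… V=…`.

t(2,2)=1.035 V=352.310

span = t_max - t_min = 4.77 - 0.46 = 4.310
L(2,2) = 34, L_eff = 1 - 34/255 = 0.866667 (inverted)
t(2,2) = 4.77 - 4.310·0.866667 = 1.035
Σt over all 6·6 pixels = 2653567/25500 ≈ 104.0614510
V = pitch²·Σt = 1.84²·2653567/25500 = 352.310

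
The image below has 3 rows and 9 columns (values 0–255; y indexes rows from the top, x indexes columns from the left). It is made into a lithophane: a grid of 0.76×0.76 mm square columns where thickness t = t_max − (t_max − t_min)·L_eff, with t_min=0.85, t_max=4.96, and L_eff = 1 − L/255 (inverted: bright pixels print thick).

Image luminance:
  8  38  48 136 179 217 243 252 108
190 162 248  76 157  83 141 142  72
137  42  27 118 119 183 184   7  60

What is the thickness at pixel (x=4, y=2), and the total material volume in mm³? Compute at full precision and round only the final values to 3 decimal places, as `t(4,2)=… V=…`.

t(4,2)=2.768 V=44.694

span = t_max - t_min = 4.96 - 0.85 = 4.110
L(4,2) = 119, L_eff = 1 - 119/255 = 0.533333 (inverted)
t(4,2) = 4.96 - 4.110·0.533333 = 2.768
Σt over all 3·9 pixels = 164431/2125 ≈ 77.3792941
V = pitch²·Σt = 0.76²·164431/2125 = 44.694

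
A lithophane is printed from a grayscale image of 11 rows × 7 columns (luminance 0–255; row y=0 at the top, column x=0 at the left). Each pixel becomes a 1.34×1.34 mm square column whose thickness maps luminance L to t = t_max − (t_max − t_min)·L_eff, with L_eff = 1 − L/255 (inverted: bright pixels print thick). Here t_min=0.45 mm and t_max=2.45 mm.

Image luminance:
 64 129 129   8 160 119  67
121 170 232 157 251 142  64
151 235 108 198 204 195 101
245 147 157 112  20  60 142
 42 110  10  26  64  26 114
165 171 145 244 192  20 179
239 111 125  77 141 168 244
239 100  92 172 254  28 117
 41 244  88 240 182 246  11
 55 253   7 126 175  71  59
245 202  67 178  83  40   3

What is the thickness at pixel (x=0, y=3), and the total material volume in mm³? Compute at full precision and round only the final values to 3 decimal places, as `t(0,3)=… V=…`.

span = t_max - t_min = 2.45 - 0.45 = 2.000
L(0,3) = 245, L_eff = 1 - 245/255 = 0.039216 (inverted)
t(0,3) = 2.45 - 2.000·0.039216 = 2.372
Σt over all 11·7 pixels = 7753/68 ≈ 114.0147059
V = pitch²·Σt = 1.34²·7753/68 = 204.725

t(0,3)=2.372 V=204.725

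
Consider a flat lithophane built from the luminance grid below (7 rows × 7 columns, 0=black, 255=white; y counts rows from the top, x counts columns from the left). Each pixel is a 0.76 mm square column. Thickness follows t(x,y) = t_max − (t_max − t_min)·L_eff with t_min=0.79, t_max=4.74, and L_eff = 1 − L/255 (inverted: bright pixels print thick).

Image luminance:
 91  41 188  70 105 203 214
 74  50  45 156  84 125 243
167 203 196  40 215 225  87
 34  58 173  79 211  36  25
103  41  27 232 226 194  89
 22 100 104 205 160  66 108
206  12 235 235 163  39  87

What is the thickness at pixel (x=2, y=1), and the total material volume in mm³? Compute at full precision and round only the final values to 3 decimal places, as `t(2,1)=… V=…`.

t(2,1)=1.487 V=76.865

span = t_max - t_min = 4.74 - 0.79 = 3.950
L(2,1) = 45, L_eff = 1 - 45/255 = 0.823529 (inverted)
t(2,1) = 4.74 - 3.950·0.823529 = 1.487
Σt over all 7·7 pixels = 678689/5100 ≈ 133.0762745
V = pitch²·Σt = 0.76²·678689/5100 = 76.865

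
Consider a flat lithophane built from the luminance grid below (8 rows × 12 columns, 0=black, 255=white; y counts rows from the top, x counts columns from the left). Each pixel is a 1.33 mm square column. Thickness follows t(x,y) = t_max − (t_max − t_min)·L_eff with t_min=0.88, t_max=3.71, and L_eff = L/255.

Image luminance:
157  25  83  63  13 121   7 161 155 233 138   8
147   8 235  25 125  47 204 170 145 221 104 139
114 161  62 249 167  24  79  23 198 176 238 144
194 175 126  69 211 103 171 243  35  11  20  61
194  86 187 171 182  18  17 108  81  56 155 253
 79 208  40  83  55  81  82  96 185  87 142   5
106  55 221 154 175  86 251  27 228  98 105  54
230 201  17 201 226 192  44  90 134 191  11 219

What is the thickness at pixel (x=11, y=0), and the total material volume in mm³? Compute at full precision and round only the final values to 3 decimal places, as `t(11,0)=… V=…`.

span = t_max - t_min = 3.71 - 0.88 = 2.830
L(11,0) = 8, L_eff = 8/255 = 0.031373
t(11,0) = 3.71 - 2.830·0.031373 = 3.621
Σt over all 8·12 pixels = 1151083/5100 ≈ 225.7025490
V = pitch²·Σt = 1.33²·1151083/5100 = 399.245

t(11,0)=3.621 V=399.245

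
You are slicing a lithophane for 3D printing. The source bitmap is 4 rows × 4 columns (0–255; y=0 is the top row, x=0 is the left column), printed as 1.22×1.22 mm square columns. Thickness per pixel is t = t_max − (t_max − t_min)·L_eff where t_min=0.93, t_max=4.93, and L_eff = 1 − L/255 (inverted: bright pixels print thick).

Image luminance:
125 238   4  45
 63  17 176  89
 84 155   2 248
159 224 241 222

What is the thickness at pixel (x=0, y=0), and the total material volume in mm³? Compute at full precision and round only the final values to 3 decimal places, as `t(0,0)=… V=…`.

span = t_max - t_min = 4.93 - 0.93 = 4.000
L(0,0) = 125, L_eff = 1 - 125/255 = 0.509804 (inverted)
t(0,0) = 4.93 - 4.000·0.509804 = 2.891
Σt over all 4·4 pixels = 60812/1275 ≈ 47.6956863
V = pitch²·Σt = 1.22²·60812/1275 = 70.990

t(0,0)=2.891 V=70.990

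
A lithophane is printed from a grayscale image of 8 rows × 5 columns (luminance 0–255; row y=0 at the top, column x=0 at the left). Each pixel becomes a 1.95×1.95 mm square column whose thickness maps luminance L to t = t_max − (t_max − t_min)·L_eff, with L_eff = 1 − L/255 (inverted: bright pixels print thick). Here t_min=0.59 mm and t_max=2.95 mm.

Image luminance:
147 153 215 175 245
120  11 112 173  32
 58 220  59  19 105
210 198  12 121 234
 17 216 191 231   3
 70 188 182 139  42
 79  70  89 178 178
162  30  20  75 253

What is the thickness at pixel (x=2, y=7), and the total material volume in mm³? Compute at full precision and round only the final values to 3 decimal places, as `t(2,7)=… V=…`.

span = t_max - t_min = 2.95 - 0.59 = 2.360
L(2,7) = 20, L_eff = 1 - 20/255 = 0.921569 (inverted)
t(2,7) = 2.95 - 2.360·0.921569 = 0.775
Σt over all 8·5 pixels = 26314/375 ≈ 70.1706667
V = pitch²·Σt = 1.95²·26314/375 = 266.824

t(2,7)=0.775 V=266.824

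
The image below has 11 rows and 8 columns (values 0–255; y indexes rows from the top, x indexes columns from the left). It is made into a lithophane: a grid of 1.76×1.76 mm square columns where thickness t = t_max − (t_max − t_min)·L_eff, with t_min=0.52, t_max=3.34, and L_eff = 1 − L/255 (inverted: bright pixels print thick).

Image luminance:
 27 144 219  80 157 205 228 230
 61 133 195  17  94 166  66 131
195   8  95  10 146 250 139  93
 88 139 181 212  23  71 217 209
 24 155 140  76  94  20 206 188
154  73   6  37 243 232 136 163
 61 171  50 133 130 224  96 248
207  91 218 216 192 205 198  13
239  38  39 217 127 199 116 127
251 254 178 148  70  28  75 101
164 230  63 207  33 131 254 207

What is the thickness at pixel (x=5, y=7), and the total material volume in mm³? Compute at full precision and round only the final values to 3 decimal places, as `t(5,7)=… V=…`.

span = t_max - t_min = 3.34 - 0.52 = 2.820
L(5,7) = 205, L_eff = 1 - 205/255 = 0.196078 (inverted)
t(5,7) = 3.34 - 2.820·0.196078 = 2.787
Σt over all 11·8 pixels = 152871/850 ≈ 179.8482353
V = pitch²·Σt = 1.76²·152871/850 = 557.098

t(5,7)=2.787 V=557.098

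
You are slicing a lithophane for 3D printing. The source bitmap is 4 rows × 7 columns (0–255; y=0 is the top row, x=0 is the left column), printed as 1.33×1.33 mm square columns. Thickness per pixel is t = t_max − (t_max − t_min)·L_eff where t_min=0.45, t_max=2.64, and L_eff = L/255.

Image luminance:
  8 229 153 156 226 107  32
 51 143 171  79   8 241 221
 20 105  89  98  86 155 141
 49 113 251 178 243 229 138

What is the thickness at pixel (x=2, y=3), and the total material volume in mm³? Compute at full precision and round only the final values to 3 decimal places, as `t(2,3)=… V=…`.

span = t_max - t_min = 2.64 - 0.45 = 2.190
L(2,3) = 251, L_eff = 251/255 = 0.984314
t(2,3) = 2.64 - 2.190·0.984314 = 0.484
Σt over all 4·7 pixels = 17838/425 ≈ 41.9717647
V = pitch²·Σt = 1.33²·17838/425 = 74.244

t(2,3)=0.484 V=74.244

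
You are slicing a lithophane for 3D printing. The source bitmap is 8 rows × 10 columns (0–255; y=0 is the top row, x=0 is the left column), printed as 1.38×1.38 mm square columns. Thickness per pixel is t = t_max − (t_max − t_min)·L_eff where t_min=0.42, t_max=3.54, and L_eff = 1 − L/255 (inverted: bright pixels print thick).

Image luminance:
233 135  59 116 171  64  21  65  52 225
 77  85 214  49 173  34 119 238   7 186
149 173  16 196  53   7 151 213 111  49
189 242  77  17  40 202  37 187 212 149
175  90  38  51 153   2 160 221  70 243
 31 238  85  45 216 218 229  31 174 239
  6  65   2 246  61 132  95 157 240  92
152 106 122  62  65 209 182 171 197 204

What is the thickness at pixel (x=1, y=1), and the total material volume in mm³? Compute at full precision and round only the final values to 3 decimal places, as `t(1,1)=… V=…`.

t(1,1)=1.460 V=298.581

span = t_max - t_min = 3.54 - 0.42 = 3.120
L(1,1) = 85, L_eff = 1 - 85/255 = 0.666667 (inverted)
t(1,1) = 3.54 - 3.120·0.666667 = 1.460
Σt over all 8·10 pixels = 333168/2125 ≈ 156.7849412
V = pitch²·Σt = 1.38²·333168/2125 = 298.581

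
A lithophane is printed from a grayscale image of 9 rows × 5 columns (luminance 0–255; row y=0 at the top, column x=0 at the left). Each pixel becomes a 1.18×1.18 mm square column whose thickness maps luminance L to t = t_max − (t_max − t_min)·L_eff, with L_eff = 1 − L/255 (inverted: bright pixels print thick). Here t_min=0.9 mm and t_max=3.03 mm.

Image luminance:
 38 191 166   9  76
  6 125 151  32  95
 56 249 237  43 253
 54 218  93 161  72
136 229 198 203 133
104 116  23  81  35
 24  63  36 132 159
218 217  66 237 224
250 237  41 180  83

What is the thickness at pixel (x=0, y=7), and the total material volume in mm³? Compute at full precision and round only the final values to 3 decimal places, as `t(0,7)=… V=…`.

span = t_max - t_min = 3.03 - 0.9 = 2.130
L(0,7) = 218, L_eff = 1 - 218/255 = 0.145098 (inverted)
t(0,7) = 3.03 - 2.130·0.145098 = 2.721
Σt over all 9·5 pixels = 1505/17 ≈ 88.5294118
V = pitch²·Σt = 1.18²·1505/17 = 123.268

t(0,7)=2.721 V=123.268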